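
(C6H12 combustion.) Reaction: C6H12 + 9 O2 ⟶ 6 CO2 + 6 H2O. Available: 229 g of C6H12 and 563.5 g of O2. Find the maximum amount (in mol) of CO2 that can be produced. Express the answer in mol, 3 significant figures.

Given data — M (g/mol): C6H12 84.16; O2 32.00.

n(C6H12) = 229.0 / 84.16 = 2.721 mol
n(O2) = 563.5 / 32.00 = 17.61 mol
n/ν → C6H12: 2.721, O2: 1.957; O2 is limiting.
n(CO2) = (6/9) × 17.61 = 11.74 mol

11.7 mol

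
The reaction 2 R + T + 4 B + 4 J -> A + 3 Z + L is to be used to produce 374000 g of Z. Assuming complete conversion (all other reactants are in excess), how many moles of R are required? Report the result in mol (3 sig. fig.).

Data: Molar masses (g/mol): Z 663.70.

n(Z) = 374000 / 663.70 = 563.5 mol
n(R) = (2/3) × 563.5 = 375.7 mol

376 mol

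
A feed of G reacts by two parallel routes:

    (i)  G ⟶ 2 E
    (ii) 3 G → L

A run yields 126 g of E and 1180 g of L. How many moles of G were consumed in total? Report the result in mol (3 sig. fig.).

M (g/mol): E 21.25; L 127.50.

n(E) = 126 / 21.25 = 5.929 mol
n(L) = 1180 / 127.50 = 9.255 mol
n(G) via (i) = (1/2)×5.929 = 2.965 mol
n(G) via (ii) = (3/1)×9.255 = 27.77 mol
total n(G) = 2.965 + 27.77 = 30.74 mol

30.7 mol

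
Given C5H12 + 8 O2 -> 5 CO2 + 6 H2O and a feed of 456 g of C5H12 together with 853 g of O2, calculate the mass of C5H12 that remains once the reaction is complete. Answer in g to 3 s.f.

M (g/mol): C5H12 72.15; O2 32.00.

216 g

n(C5H12) = 456.0 / 72.15 = 6.320 mol
n(O2) = 853.0 / 32.00 = 26.66 mol
n/ν for C5H12 = 6.320/1 = 6.320
n/ν for O2 = 26.66/8 = 3.333
Smallest n/ν is O2 → limiting reagent.
C5H12 consumed = (1/8) × 26.66 = 3.333 mol
C5H12 remaining = 6.320 − 3.333 = 2.987 mol
mass = 2.987 × 72.15 = 215.5 g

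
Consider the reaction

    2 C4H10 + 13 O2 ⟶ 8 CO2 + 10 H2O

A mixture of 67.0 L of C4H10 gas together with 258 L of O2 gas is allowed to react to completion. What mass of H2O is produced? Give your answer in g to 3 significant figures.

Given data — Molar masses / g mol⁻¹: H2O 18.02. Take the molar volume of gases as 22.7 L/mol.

158 g

n(C4H10) = 67.00 / 22.7 = 2.952 mol
n(O2) = 258.0 / 22.7 = 11.37 mol
n/ν for C4H10 = 2.952/2 = 1.476
n/ν for O2 = 11.37/13 = 0.8746
Smallest n/ν is O2 → limiting reagent.
n(H2O) = (10/13) × 11.37 = 8.746 mol
mass = 8.746 × 18.02 = 157.6 g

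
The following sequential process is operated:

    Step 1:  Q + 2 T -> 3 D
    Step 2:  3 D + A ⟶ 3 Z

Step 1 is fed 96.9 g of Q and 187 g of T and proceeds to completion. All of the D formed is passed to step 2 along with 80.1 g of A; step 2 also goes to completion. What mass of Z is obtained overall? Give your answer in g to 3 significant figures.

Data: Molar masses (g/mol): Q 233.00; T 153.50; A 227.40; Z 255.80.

270 g

Step 1:
n(Q) = 96.90 / 233.00 = 0.4159 mol
n(T) = 187.0 / 153.50 = 1.218 mol
n/ν for Q = 0.4159/1 = 0.4159
n/ν for T = 1.218/2 = 0.6090
Smallest n/ν is Q → limiting reagent.
n(D) produced = (3/1) × 0.4159 = 1.248 mol
Step 2:
n(D) available = 1.248 mol
n(A) = 80.10 / 227.40 = 0.3522 mol
n/ν for D = 1.248/3 = 0.4160
n/ν for A = 0.3522/1 = 0.3522
Smallest n/ν is A → limiting reagent.
n(Z) = (3/1) × 0.3522 = 1.057 mol
mass = 1.057 × 255.80 = 270.4 g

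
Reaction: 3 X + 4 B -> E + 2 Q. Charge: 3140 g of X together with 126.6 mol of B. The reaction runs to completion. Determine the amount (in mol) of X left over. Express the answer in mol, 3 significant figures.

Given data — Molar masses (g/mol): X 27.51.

n(X) = 3140 / 27.51 = 114.1 mol
n(B) = 126.6 mol
n/ν → X: 38.03, B: 31.65; B is limiting.
X consumed = (3/4) × 126.6 = 94.95 mol
X remaining = 114.1 − 94.95 = 19.15 mol

19.2 mol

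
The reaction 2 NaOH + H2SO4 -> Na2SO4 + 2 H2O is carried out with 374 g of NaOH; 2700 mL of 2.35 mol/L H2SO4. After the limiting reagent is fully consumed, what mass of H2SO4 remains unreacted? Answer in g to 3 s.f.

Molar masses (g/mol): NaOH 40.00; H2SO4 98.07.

164 g

n(NaOH) = 374.0 / 40.00 = 9.350 mol
n(H2SO4) = 2.35 × 2700/1000 = 6.345 mol
n/ν for NaOH = 9.350/2 = 4.675
n/ν for H2SO4 = 6.345/1 = 6.345
Smallest n/ν is NaOH → limiting reagent.
H2SO4 consumed = (1/2) × 9.350 = 4.675 mol
H2SO4 remaining = 6.345 − 4.675 = 1.670 mol
mass = 1.670 × 98.07 = 163.8 g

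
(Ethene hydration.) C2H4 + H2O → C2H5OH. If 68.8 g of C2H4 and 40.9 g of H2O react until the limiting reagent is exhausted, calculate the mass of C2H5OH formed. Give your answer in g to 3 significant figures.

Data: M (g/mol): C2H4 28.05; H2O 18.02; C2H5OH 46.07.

105 g

n(C2H4) = 68.80 / 28.05 = 2.453 mol
n(H2O) = 40.90 / 18.02 = 2.270 mol
n/ν for C2H4 = 2.453/1 = 2.453
n/ν for H2O = 2.270/1 = 2.270
Smallest n/ν is H2O → limiting reagent.
n(C2H5OH) = (1/1) × 2.270 = 2.270 mol
mass = 2.270 × 46.07 = 104.6 g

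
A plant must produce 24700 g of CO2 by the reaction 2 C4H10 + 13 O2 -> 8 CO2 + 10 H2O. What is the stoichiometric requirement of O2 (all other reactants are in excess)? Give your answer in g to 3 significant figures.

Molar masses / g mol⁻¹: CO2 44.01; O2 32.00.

n(CO2) = 24700 / 44.01 = 561.2 mol
n(O2) = (13/8) × 561.2 = 912.0 mol
mass = 912.0 × 32.00 = 29180 g

29200 g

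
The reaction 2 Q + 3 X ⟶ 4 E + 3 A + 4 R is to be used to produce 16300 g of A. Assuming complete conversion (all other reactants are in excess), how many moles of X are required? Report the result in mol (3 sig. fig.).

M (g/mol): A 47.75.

341 mol

n(A) = 16300 / 47.75 = 341.4 mol
n(X) = (3/3) × 341.4 = 341.4 mol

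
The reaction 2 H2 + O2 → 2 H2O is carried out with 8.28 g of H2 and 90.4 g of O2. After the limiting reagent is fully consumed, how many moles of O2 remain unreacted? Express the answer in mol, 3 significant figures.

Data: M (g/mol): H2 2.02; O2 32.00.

n(H2) = 8.280 / 2.02 = 4.099 mol
n(O2) = 90.40 / 32.00 = 2.825 mol
n/ν → H2: 2.050, O2: 2.825; H2 is limiting.
O2 consumed = (1/2) × 4.099 = 2.050 mol
O2 remaining = 2.825 − 2.050 = 0.7750 mol

0.775 mol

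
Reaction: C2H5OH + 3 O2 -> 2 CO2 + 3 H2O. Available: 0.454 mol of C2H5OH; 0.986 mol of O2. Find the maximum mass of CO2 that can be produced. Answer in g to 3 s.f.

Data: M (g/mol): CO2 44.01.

n(C2H5OH) = 0.4540 mol
n(O2) = 0.9860 mol
n/ν for C2H5OH = 0.4540/1 = 0.4540
n/ν for O2 = 0.9860/3 = 0.3287
Smallest n/ν is O2 → limiting reagent.
n(CO2) = (2/3) × 0.9860 = 0.6573 mol
mass = 0.6573 × 44.01 = 28.93 g

28.9 g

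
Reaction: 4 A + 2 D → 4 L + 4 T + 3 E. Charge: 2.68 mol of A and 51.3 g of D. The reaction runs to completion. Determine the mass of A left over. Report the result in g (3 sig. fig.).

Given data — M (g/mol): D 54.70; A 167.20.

n(A) = 2.680 mol
n(D) = 51.30 / 54.70 = 0.9378 mol
n/ν for A = 2.680/4 = 0.6700
n/ν for D = 0.9378/2 = 0.4689
Smallest n/ν is D → limiting reagent.
A consumed = (4/2) × 0.9378 = 1.876 mol
A remaining = 2.680 − 1.876 = 0.8040 mol
mass = 0.8040 × 167.20 = 134.4 g

134 g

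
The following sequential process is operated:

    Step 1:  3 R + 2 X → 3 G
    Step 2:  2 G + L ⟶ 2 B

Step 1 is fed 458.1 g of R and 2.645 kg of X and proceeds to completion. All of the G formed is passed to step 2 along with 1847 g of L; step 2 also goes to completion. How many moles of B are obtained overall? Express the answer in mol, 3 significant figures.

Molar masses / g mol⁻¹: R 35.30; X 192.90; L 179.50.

13.0 mol

Step 1:
n(R) = 458.1 / 35.30 = 12.98 mol
n(X) = 2.645×1000 / 192.90 = 13.71 mol
n/ν for R = 12.98/3 = 4.327
n/ν for X = 13.71/2 = 6.855
Smallest n/ν is R → limiting reagent.
n(G) produced = (3/3) × 12.98 = 12.98 mol
Step 2:
n(G) available = 12.98 mol
n(L) = 1847 / 179.50 = 10.29 mol
n/ν for G = 12.98/2 = 6.490
n/ν for L = 10.29/1 = 10.29
Smallest n/ν is G → limiting reagent.
n(B) = (2/2) × 12.98 = 12.98 mol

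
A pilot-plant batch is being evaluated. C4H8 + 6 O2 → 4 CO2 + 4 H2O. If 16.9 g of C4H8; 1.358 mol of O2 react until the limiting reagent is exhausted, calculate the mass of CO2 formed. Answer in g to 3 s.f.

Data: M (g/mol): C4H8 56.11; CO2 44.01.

n(C4H8) = 16.90 / 56.11 = 0.3012 mol
n(O2) = 1.358 mol
n/ν → C4H8: 0.3012, O2: 0.2263; O2 is limiting.
n(CO2) = (4/6) × 1.358 = 0.9053 mol
mass = 0.9053 × 44.01 = 39.84 g

39.8 g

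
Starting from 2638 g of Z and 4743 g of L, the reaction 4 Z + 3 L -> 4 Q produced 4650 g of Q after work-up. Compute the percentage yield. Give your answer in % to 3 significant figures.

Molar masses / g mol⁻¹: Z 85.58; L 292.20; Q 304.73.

n(Z) = 2638 / 85.58 = 30.82 mol
n(L) = 4743 / 292.20 = 16.23 mol
n/ν for Z = 30.82/4 = 7.705
n/ν for L = 16.23/3 = 5.410
Smallest n/ν is L → limiting reagent.
theoretical n(Q) = (4/3) × 16.23 = 21.64 mol → 6594 g
% yield = 4650 / 6594 × 100 = 70.52 %

70.5 %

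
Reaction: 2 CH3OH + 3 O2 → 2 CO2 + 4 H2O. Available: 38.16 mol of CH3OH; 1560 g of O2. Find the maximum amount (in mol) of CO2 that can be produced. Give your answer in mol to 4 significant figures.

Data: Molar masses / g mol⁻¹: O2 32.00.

32.50 mol

n(CH3OH) = 38.16 mol
n(O2) = 1560 / 32.00 = 48.75 mol
n/ν → CH3OH: 19.08, O2: 16.25; O2 is limiting.
n(CO2) = (2/3) × 48.75 = 32.50 mol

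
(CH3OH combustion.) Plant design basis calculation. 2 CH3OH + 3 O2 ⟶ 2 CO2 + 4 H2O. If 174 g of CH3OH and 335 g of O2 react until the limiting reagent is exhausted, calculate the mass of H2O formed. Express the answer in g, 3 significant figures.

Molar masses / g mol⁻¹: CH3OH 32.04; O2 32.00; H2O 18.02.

n(CH3OH) = 174.0 / 32.04 = 5.431 mol
n(O2) = 335.0 / 32.00 = 10.47 mol
n/ν → CH3OH: 2.716, O2: 3.490; CH3OH is limiting.
n(H2O) = (4/2) × 5.431 = 10.86 mol
mass = 10.86 × 18.02 = 195.7 g

196 g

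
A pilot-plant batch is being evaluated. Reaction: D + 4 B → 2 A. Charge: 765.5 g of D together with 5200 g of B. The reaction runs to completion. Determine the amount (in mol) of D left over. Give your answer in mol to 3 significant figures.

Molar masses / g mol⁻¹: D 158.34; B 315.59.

0.715 mol

n(D) = 765.5 / 158.34 = 4.835 mol
n(B) = 5200 / 315.59 = 16.48 mol
n/ν for D = 4.835/1 = 4.835
n/ν for B = 16.48/4 = 4.120
Smallest n/ν is B → limiting reagent.
D consumed = (1/4) × 16.48 = 4.120 mol
D remaining = 4.835 − 4.120 = 0.7150 mol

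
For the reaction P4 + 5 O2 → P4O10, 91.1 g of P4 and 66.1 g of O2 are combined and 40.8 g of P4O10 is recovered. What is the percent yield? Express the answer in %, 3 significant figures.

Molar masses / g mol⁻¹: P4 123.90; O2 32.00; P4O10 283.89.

34.8 %

n(P4) = 91.10 / 123.90 = 0.7353 mol
n(O2) = 66.10 / 32.00 = 2.066 mol
n/ν → P4: 0.7353, O2: 0.4132; O2 is limiting.
theoretical n(P4O10) = (1/5) × 2.066 = 0.4132 mol → 117.3 g
% yield = 40.8 / 117.3 × 100 = 34.78 %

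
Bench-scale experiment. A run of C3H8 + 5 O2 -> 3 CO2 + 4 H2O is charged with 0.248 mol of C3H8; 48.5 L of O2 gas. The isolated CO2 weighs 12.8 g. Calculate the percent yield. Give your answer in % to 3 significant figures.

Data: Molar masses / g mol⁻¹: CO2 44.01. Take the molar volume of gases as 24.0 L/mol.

39.1 %

n(C3H8) = 0.2480 mol
n(O2) = 48.50 / 24.0 = 2.021 mol
n/ν → C3H8: 0.2480, O2: 0.4042; C3H8 is limiting.
theoretical n(CO2) = (3/1) × 0.2480 = 0.7440 mol → 32.74 g
% yield = 12.8 / 32.74 × 100 = 39.10 %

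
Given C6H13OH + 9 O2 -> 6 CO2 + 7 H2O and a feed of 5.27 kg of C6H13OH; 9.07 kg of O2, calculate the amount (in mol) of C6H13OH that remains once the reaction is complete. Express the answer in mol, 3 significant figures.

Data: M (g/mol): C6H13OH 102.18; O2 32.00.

n(C6H13OH) = 5.270×1000 / 102.18 = 51.58 mol
n(O2) = 9.070×1000 / 32.00 = 283.4 mol
n/ν for C6H13OH = 51.58/1 = 51.58
n/ν for O2 = 283.4/9 = 31.49
Smallest n/ν is O2 → limiting reagent.
C6H13OH consumed = (1/9) × 283.4 = 31.49 mol
C6H13OH remaining = 51.58 − 31.49 = 20.09 mol

20.1 mol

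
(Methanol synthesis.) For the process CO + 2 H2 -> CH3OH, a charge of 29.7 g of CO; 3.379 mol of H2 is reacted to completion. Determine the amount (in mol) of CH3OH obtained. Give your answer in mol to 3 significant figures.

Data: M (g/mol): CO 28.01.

n(CO) = 29.70 / 28.01 = 1.060 mol
n(H2) = 3.379 mol
n/ν for CO = 1.060/1 = 1.060
n/ν for H2 = 3.379/2 = 1.690
Smallest n/ν is CO → limiting reagent.
n(CH3OH) = (1/1) × 1.060 = 1.060 mol

1.06 mol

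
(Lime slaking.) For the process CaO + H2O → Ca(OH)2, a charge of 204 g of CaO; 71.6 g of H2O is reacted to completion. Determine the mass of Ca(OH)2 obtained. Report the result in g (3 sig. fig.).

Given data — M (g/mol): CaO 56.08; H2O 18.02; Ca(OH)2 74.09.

n(CaO) = 204.0 / 56.08 = 3.638 mol
n(H2O) = 71.60 / 18.02 = 3.973 mol
n/ν for CaO = 3.638/1 = 3.638
n/ν for H2O = 3.973/1 = 3.973
Smallest n/ν is CaO → limiting reagent.
n(Ca(OH)2) = (1/1) × 3.638 = 3.638 mol
mass = 3.638 × 74.09 = 269.5 g

270 g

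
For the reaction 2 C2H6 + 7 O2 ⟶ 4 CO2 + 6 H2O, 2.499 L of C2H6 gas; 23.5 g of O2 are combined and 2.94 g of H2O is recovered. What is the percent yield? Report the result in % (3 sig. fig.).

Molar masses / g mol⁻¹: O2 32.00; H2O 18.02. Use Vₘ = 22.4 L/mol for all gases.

48.7 %

n(C2H6) = 2.499 / 22.4 = 0.1116 mol
n(O2) = 23.50 / 32.00 = 0.7344 mol
n/ν → C2H6: 0.05580, O2: 0.1049; C2H6 is limiting.
theoretical n(H2O) = (6/2) × 0.1116 = 0.3348 mol → 6.033 g
% yield = 2.94 / 6.033 × 100 = 48.73 %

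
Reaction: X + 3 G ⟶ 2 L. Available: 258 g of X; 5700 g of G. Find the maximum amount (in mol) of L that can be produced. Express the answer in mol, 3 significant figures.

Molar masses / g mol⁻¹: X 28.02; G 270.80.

n(X) = 258.0 / 28.02 = 9.208 mol
n(G) = 5700 / 270.80 = 21.05 mol
n/ν for X = 9.208/1 = 9.208
n/ν for G = 21.05/3 = 7.017
Smallest n/ν is G → limiting reagent.
n(L) = (2/3) × 21.05 = 14.03 mol

14.0 mol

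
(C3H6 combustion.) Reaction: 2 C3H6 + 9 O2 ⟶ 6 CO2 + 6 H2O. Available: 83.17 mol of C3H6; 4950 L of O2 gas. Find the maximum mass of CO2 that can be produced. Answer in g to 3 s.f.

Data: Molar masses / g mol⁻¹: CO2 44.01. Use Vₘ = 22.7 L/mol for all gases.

n(C3H6) = 83.17 mol
n(O2) = 4950 / 22.7 = 218.1 mol
n/ν for C3H6 = 83.17/2 = 41.59
n/ν for O2 = 218.1/9 = 24.23
Smallest n/ν is O2 → limiting reagent.
n(CO2) = (6/9) × 218.1 = 145.4 mol
mass = 145.4 × 44.01 = 6399 g

6400 g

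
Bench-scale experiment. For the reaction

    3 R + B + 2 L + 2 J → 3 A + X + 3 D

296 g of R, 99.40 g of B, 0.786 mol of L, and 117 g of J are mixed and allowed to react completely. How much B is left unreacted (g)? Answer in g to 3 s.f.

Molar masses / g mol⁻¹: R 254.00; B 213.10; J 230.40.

n(R) = 296.0 / 254.00 = 1.165 mol
n(B) = 99.40 / 213.10 = 0.4664 mol
n(L) = 0.7860 mol
n(J) = 117.0 / 230.40 = 0.5078 mol
n/ν for R = 1.165/3 = 0.3883
n/ν for B = 0.4664/1 = 0.4664
n/ν for L = 0.7860/2 = 0.3930
n/ν for J = 0.5078/2 = 0.2539
Smallest n/ν is J → limiting reagent.
B consumed = (1/2) × 0.5078 = 0.2539 mol
B remaining = 0.4664 − 0.2539 = 0.2125 mol
mass = 0.2125 × 213.10 = 45.28 g

45.3 g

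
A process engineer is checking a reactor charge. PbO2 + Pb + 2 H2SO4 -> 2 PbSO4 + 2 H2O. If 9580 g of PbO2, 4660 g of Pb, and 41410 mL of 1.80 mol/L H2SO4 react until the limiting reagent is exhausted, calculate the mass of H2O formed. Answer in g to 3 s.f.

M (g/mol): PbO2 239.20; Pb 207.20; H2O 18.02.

n(PbO2) = 9580 / 239.20 = 40.05 mol
n(Pb) = 4660 / 207.20 = 22.49 mol
n(H2SO4) = 1.80 × 41410/1000 = 74.54 mol
n/ν → PbO2: 40.05, Pb: 22.49, H2SO4: 37.27; Pb is limiting.
n(H2O) = (2/1) × 22.49 = 44.98 mol
mass = 44.98 × 18.02 = 810.5 g

811 g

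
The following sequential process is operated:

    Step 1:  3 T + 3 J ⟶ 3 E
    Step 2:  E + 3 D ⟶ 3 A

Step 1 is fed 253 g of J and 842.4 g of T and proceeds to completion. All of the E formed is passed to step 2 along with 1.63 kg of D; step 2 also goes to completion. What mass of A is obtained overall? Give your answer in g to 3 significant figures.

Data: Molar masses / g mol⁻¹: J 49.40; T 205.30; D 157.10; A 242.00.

2510 g

Step 1:
n(J) = 253.0 / 49.40 = 5.121 mol
n(T) = 842.4 / 205.30 = 4.103 mol
n/ν for J = 5.121/3 = 1.707
n/ν for T = 4.103/3 = 1.368
Smallest n/ν is T → limiting reagent.
n(E) produced = (3/3) × 4.103 = 4.103 mol
Step 2:
n(E) available = 4.103 mol
n(D) = 1.630×1000 / 157.10 = 10.38 mol
n/ν for E = 4.103/1 = 4.103
n/ν for D = 10.38/3 = 3.460
Smallest n/ν is D → limiting reagent.
n(A) = (3/3) × 10.38 = 10.38 mol
mass = 10.38 × 242.00 = 2512 g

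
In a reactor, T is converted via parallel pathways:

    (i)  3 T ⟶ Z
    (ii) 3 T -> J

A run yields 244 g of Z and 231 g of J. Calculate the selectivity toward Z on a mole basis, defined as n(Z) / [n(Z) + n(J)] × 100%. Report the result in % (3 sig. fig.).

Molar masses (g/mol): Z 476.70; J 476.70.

51.4 %

n(Z) = 244 / 476.70 = 0.5119 mol
n(J) = 231 / 476.70 = 0.4846 mol
selectivity = 0.5119/(0.5119+0.4846) × 100 = 51.37 %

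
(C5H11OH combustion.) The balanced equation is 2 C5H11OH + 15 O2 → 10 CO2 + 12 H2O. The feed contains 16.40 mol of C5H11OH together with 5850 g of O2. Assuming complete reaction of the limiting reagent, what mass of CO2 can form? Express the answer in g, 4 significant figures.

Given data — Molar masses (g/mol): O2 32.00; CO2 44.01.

3609 g

n(C5H11OH) = 16.40 mol
n(O2) = 5850 / 32.00 = 182.8 mol
n/ν → C5H11OH: 8.200, O2: 12.19; C5H11OH is limiting.
n(CO2) = (10/2) × 16.40 = 82.00 mol
mass = 82.00 × 44.01 = 3609 g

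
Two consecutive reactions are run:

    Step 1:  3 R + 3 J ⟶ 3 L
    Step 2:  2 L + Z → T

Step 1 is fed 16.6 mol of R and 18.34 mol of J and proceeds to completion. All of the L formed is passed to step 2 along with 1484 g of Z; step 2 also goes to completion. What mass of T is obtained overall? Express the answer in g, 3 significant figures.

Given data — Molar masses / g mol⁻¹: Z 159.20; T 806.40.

6690 g

Step 1:
n(R) = 16.60 mol
n(J) = 18.34 mol
n/ν for R = 16.60/3 = 5.533
n/ν for J = 18.34/3 = 6.113
Smallest n/ν is R → limiting reagent.
n(L) produced = (3/3) × 16.60 = 16.60 mol
Step 2:
n(L) available = 16.60 mol
n(Z) = 1484 / 159.20 = 9.322 mol
n/ν for L = 16.60/2 = 8.300
n/ν for Z = 9.322/1 = 9.322
Smallest n/ν is L → limiting reagent.
n(T) = (1/2) × 16.60 = 8.300 mol
mass = 8.300 × 806.40 = 6693 g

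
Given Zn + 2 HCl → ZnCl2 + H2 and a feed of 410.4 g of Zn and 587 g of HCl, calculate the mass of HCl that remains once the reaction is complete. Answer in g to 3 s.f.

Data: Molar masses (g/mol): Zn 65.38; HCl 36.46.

129 g

n(Zn) = 410.4 / 65.38 = 6.277 mol
n(HCl) = 587.0 / 36.46 = 16.10 mol
n/ν → Zn: 6.277, HCl: 8.050; Zn is limiting.
HCl consumed = (2/1) × 6.277 = 12.55 mol
HCl remaining = 16.10 − 12.55 = 3.550 mol
mass = 3.550 × 36.46 = 129.4 g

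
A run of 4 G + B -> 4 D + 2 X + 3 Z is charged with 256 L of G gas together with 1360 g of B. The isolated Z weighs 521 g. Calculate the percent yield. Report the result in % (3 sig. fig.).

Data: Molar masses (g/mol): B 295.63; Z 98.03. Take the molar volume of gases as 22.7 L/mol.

62.8 %

n(G) = 256.0 / 22.7 = 11.28 mol
n(B) = 1360 / 295.63 = 4.600 mol
n/ν for G = 11.28/4 = 2.820
n/ν for B = 4.600/1 = 4.600
Smallest n/ν is G → limiting reagent.
theoretical n(Z) = (3/4) × 11.28 = 8.460 mol → 829.3 g
% yield = 521 / 829.3 × 100 = 62.82 %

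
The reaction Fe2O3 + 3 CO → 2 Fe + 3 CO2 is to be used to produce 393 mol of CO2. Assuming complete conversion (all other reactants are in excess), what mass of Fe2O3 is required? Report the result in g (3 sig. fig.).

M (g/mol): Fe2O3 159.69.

n(CO2) = 393.0 mol
n(Fe2O3) = (1/3) × 393.0 = 131.0 mol
mass = 131.0 × 159.69 = 20920 g

20900 g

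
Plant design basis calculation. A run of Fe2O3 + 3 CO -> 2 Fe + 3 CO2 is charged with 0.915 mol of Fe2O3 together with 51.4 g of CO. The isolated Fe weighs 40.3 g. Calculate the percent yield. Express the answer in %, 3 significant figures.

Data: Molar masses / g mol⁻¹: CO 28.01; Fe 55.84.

59.0 %

n(Fe2O3) = 0.9150 mol
n(CO) = 51.40 / 28.01 = 1.835 mol
n/ν → Fe2O3: 0.9150, CO: 0.6117; CO is limiting.
theoretical n(Fe) = (2/3) × 1.835 = 1.223 mol → 68.29 g
% yield = 40.3 / 68.29 × 100 = 59.01 %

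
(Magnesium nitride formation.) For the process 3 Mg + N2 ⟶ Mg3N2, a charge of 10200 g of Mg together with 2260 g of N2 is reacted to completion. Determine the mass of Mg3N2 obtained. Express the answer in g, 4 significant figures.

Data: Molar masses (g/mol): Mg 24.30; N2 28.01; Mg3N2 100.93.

n(Mg) = 10200 / 24.30 = 419.8 mol
n(N2) = 2260 / 28.01 = 80.69 mol
n/ν for Mg = 419.8/3 = 139.9
n/ν for N2 = 80.69/1 = 80.69
Smallest n/ν is N2 → limiting reagent.
n(Mg3N2) = (1/1) × 80.69 = 80.69 mol
mass = 80.69 × 100.93 = 8144 g

8144 g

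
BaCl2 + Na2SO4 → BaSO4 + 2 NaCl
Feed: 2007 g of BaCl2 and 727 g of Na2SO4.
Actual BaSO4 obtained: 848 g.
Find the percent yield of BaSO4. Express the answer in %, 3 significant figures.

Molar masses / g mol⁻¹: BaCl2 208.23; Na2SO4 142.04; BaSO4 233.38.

71.0 %

n(BaCl2) = 2007 / 208.23 = 9.638 mol
n(Na2SO4) = 727.0 / 142.04 = 5.118 mol
n/ν for BaCl2 = 9.638/1 = 9.638
n/ν for Na2SO4 = 5.118/1 = 5.118
Smallest n/ν is Na2SO4 → limiting reagent.
theoretical n(BaSO4) = (1/1) × 5.118 = 5.118 mol → 1194 g
% yield = 848 / 1194 × 100 = 71.02 %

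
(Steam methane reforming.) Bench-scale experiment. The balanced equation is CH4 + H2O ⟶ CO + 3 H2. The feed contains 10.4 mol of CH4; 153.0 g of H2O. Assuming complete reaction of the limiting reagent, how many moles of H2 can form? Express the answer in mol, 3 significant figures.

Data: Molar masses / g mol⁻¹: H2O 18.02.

25.5 mol

n(CH4) = 10.40 mol
n(H2O) = 153.0 / 18.02 = 8.491 mol
n/ν for CH4 = 10.40/1 = 10.40
n/ν for H2O = 8.491/1 = 8.491
Smallest n/ν is H2O → limiting reagent.
n(H2) = (3/1) × 8.491 = 25.47 mol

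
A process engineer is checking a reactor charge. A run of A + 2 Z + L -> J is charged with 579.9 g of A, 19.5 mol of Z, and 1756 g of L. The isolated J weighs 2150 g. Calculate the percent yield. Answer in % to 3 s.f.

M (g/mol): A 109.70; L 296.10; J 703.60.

57.8 %

n(A) = 579.9 / 109.70 = 5.286 mol
n(Z) = 19.50 mol
n(L) = 1756 / 296.10 = 5.930 mol
n/ν for A = 5.286/1 = 5.286
n/ν for Z = 19.50/2 = 9.750
n/ν for L = 5.930/1 = 5.930
Smallest n/ν is A → limiting reagent.
theoretical n(J) = (1/1) × 5.286 = 5.286 mol → 3719 g
% yield = 2150 / 3719 × 100 = 57.81 %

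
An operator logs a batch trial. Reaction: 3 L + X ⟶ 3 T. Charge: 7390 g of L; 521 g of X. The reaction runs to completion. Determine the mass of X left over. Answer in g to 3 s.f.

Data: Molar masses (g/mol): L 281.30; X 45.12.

n(L) = 7390 / 281.30 = 26.27 mol
n(X) = 521.0 / 45.12 = 11.55 mol
n/ν for L = 26.27/3 = 8.757
n/ν for X = 11.55/1 = 11.55
Smallest n/ν is L → limiting reagent.
X consumed = (1/3) × 26.27 = 8.757 mol
X remaining = 11.55 − 8.757 = 2.793 mol
mass = 2.793 × 45.12 = 126.0 g

126 g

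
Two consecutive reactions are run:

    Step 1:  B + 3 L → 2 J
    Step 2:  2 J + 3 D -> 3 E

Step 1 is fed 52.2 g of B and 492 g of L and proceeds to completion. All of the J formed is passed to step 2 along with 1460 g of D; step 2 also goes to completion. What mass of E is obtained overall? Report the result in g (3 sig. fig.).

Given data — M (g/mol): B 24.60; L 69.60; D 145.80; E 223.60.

1420 g

Step 1:
n(B) = 52.20 / 24.60 = 2.122 mol
n(L) = 492.0 / 69.60 = 7.069 mol
n/ν for B = 2.122/1 = 2.122
n/ν for L = 7.069/3 = 2.356
Smallest n/ν is B → limiting reagent.
n(J) produced = (2/1) × 2.122 = 4.244 mol
Step 2:
n(J) available = 4.244 mol
n(D) = 1460 / 145.80 = 10.01 mol
n/ν for J = 4.244/2 = 2.122
n/ν for D = 10.01/3 = 3.337
Smallest n/ν is J → limiting reagent.
n(E) = (3/2) × 4.244 = 6.366 mol
mass = 6.366 × 223.60 = 1423 g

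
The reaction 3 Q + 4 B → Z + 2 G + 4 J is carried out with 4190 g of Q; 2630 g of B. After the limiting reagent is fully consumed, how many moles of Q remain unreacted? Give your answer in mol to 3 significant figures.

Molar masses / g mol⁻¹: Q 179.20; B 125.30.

n(Q) = 4190 / 179.20 = 23.38 mol
n(B) = 2630 / 125.30 = 20.99 mol
n/ν → Q: 7.793, B: 5.248; B is limiting.
Q consumed = (3/4) × 20.99 = 15.74 mol
Q remaining = 23.38 − 15.74 = 7.640 mol

7.64 mol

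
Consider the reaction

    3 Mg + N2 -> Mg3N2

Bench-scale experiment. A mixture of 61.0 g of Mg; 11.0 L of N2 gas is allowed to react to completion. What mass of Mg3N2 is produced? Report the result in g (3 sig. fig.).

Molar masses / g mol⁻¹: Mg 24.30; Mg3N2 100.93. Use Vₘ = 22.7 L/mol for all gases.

48.9 g

n(Mg) = 61.00 / 24.30 = 2.510 mol
n(N2) = 11.00 / 22.7 = 0.4846 mol
n/ν → Mg: 0.8367, N2: 0.4846; N2 is limiting.
n(Mg3N2) = (1/1) × 0.4846 = 0.4846 mol
mass = 0.4846 × 100.93 = 48.91 g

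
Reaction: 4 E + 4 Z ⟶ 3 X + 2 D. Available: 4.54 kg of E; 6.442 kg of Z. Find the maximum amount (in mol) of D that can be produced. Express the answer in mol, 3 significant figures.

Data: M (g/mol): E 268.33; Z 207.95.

n(E) = 4.540×1000 / 268.33 = 16.92 mol
n(Z) = 6.442×1000 / 207.95 = 30.98 mol
n/ν for E = 16.92/4 = 4.230
n/ν for Z = 30.98/4 = 7.745
Smallest n/ν is E → limiting reagent.
n(D) = (2/4) × 16.92 = 8.460 mol

8.46 mol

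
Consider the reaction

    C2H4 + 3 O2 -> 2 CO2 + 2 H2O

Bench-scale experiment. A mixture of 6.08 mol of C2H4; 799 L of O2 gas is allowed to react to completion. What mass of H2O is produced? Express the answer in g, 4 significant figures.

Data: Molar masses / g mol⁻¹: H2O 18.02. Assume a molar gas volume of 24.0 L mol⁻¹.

219.1 g

n(C2H4) = 6.080 mol
n(O2) = 799.0 / 24.0 = 33.29 mol
n/ν for C2H4 = 6.080/1 = 6.080
n/ν for O2 = 33.29/3 = 11.10
Smallest n/ν is C2H4 → limiting reagent.
n(H2O) = (2/1) × 6.080 = 12.16 mol
mass = 12.16 × 18.02 = 219.1 g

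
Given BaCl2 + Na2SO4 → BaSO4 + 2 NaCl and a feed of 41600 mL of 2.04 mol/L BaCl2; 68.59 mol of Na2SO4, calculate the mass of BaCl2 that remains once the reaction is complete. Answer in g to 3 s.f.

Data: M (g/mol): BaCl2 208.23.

3390 g

n(BaCl2) = 2.04 × 41600/1000 = 84.86 mol
n(Na2SO4) = 68.59 mol
n/ν → BaCl2: 84.86, Na2SO4: 68.59; Na2SO4 is limiting.
BaCl2 consumed = (1/1) × 68.59 = 68.59 mol
BaCl2 remaining = 84.86 − 68.59 = 16.27 mol
mass = 16.27 × 208.23 = 3388 g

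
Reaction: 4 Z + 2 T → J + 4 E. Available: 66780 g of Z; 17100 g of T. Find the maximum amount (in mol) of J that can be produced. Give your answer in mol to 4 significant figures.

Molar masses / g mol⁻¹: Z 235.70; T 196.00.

n(Z) = 66780 / 235.70 = 283.3 mol
n(T) = 17100 / 196.00 = 87.24 mol
n/ν → Z: 70.83, T: 43.62; T is limiting.
n(J) = (1/2) × 87.24 = 43.62 mol

43.62 mol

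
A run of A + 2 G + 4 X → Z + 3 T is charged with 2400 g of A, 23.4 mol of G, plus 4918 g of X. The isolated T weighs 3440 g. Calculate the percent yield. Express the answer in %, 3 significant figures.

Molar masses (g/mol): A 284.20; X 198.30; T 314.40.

n(A) = 2400 / 284.20 = 8.445 mol
n(G) = 23.40 mol
n(X) = 4918 / 198.30 = 24.80 mol
n/ν for A = 8.445/1 = 8.445
n/ν for G = 23.40/2 = 11.70
n/ν for X = 24.80/4 = 6.200
Smallest n/ν is X → limiting reagent.
theoretical n(T) = (3/4) × 24.80 = 18.60 mol → 5848 g
% yield = 3440 / 5848 × 100 = 58.82 %

58.8 %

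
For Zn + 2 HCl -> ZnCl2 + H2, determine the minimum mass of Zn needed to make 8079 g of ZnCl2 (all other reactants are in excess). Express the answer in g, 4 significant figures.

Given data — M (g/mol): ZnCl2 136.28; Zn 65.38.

3876 g

n(ZnCl2) = 8079 / 136.28 = 59.28 mol
n(Zn) = (1/1) × 59.28 = 59.28 mol
mass = 59.28 × 65.38 = 3876 g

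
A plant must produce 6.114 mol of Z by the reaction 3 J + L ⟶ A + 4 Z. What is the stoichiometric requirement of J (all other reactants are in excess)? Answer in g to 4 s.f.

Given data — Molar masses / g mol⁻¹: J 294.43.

n(Z) = 6.114 mol
n(J) = (3/4) × 6.114 = 4.586 mol
mass = 4.586 × 294.43 = 1350 g

1350 g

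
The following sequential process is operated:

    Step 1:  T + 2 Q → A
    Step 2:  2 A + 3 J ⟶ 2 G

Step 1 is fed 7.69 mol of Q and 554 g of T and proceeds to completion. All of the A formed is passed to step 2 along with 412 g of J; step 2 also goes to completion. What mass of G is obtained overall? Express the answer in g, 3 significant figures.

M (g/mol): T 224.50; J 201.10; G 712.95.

Step 1:
n(Q) = 7.690 mol
n(T) = 554.0 / 224.50 = 2.468 mol
n/ν for Q = 7.690/2 = 3.845
n/ν for T = 2.468/1 = 2.468
Smallest n/ν is T → limiting reagent.
n(A) produced = (1/1) × 2.468 = 2.468 mol
Step 2:
n(A) available = 2.468 mol
n(J) = 412.0 / 201.10 = 2.049 mol
n/ν for A = 2.468/2 = 1.234
n/ν for J = 2.049/3 = 0.6830
Smallest n/ν is J → limiting reagent.
n(G) = (2/3) × 2.049 = 1.366 mol
mass = 1.366 × 712.95 = 973.9 g

974 g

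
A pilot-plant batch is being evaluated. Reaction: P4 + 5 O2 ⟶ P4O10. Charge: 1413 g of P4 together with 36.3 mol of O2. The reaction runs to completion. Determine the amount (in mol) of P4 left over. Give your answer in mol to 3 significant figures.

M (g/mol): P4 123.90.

n(P4) = 1413 / 123.90 = 11.40 mol
n(O2) = 36.30 mol
n/ν → P4: 11.40, O2: 7.260; O2 is limiting.
P4 consumed = (1/5) × 36.30 = 7.260 mol
P4 remaining = 11.40 − 7.260 = 4.140 mol

4.14 mol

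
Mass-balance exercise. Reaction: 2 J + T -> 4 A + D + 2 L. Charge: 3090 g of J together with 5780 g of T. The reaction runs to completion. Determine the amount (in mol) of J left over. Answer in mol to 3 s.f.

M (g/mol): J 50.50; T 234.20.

11.8 mol

n(J) = 3090 / 50.50 = 61.19 mol
n(T) = 5780 / 234.20 = 24.68 mol
n/ν → J: 30.60, T: 24.68; T is limiting.
J consumed = (2/1) × 24.68 = 49.36 mol
J remaining = 61.19 − 49.36 = 11.83 mol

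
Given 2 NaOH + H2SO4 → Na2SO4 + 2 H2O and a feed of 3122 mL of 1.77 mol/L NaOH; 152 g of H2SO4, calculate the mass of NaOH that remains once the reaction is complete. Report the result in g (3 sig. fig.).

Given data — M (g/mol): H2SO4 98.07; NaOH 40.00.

n(NaOH) = 1.77 × 3122/1000 = 5.526 mol
n(H2SO4) = 152.0 / 98.07 = 1.550 mol
n/ν for NaOH = 5.526/2 = 2.763
n/ν for H2SO4 = 1.550/1 = 1.550
Smallest n/ν is H2SO4 → limiting reagent.
NaOH consumed = (2/1) × 1.550 = 3.100 mol
NaOH remaining = 5.526 − 3.100 = 2.426 mol
mass = 2.426 × 40.00 = 97.04 g

97.0 g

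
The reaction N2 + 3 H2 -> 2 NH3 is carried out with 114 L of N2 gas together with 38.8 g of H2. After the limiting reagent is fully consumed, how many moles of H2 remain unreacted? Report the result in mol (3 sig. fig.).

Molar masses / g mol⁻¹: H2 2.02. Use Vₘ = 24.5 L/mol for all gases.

n(N2) = 114.0 / 24.5 = 4.653 mol
n(H2) = 38.80 / 2.02 = 19.21 mol
n/ν → N2: 4.653, H2: 6.403; N2 is limiting.
H2 consumed = (3/1) × 4.653 = 13.96 mol
H2 remaining = 19.21 − 13.96 = 5.250 mol

5.25 mol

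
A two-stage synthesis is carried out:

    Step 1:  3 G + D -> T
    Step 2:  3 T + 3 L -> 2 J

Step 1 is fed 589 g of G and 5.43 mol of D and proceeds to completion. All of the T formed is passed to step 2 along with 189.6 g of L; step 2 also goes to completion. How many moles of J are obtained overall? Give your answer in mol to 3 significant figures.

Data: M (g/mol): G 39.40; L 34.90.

3.32 mol

Step 1:
n(G) = 589.0 / 39.40 = 14.95 mol
n(D) = 5.430 mol
n/ν for G = 14.95/3 = 4.983
n/ν for D = 5.430/1 = 5.430
Smallest n/ν is G → limiting reagent.
n(T) produced = (1/3) × 14.95 = 4.983 mol
Step 2:
n(T) available = 4.983 mol
n(L) = 189.6 / 34.90 = 5.433 mol
n/ν for T = 4.983/3 = 1.661
n/ν for L = 5.433/3 = 1.811
Smallest n/ν is T → limiting reagent.
n(J) = (2/3) × 4.983 = 3.322 mol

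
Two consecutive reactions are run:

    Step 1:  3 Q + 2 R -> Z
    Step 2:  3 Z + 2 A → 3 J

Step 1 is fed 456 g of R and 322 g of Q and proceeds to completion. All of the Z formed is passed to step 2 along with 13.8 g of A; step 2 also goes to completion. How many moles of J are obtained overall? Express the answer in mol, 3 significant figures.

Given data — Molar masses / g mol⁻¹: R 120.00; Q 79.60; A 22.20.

0.932 mol

Step 1:
n(R) = 456.0 / 120.00 = 3.800 mol
n(Q) = 322.0 / 79.60 = 4.045 mol
n/ν for R = 3.800/2 = 1.900
n/ν for Q = 4.045/3 = 1.348
Smallest n/ν is Q → limiting reagent.
n(Z) produced = (1/3) × 4.045 = 1.348 mol
Step 2:
n(Z) available = 1.348 mol
n(A) = 13.80 / 22.20 = 0.6216 mol
n/ν for Z = 1.348/3 = 0.4493
n/ν for A = 0.6216/2 = 0.3108
Smallest n/ν is A → limiting reagent.
n(J) = (3/2) × 0.6216 = 0.9324 mol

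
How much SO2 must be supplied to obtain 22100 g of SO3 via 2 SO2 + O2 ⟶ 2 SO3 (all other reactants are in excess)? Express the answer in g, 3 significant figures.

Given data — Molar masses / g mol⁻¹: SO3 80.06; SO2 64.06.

n(SO3) = 22100 / 80.06 = 276.0 mol
n(SO2) = (2/2) × 276.0 = 276.0 mol
mass = 276.0 × 64.06 = 17680 g

17700 g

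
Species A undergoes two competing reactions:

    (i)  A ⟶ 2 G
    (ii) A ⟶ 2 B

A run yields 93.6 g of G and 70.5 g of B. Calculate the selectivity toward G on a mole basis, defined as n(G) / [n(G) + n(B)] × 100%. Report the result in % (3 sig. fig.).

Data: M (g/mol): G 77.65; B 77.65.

57.0 %

n(G) = 93.6 / 77.65 = 1.205 mol
n(B) = 70.5 / 77.65 = 0.9079 mol
selectivity = 1.205/(1.205+0.9079) × 100 = 57.03 %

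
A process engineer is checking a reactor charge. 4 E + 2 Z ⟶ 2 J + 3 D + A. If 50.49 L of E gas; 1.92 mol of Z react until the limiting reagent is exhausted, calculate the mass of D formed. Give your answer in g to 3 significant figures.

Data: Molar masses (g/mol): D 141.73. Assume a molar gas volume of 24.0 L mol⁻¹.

224 g

n(E) = 50.49 / 24.0 = 2.104 mol
n(Z) = 1.920 mol
n/ν for E = 2.104/4 = 0.5260
n/ν for Z = 1.920/2 = 0.9600
Smallest n/ν is E → limiting reagent.
n(D) = (3/4) × 2.104 = 1.578 mol
mass = 1.578 × 141.73 = 223.6 g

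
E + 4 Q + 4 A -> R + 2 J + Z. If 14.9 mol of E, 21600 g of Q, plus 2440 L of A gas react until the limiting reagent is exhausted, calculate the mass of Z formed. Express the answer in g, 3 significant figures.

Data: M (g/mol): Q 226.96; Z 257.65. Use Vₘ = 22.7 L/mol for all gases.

n(E) = 14.90 mol
n(Q) = 21600 / 226.96 = 95.17 mol
n(A) = 2440 / 22.7 = 107.5 mol
n/ν for E = 14.90/1 = 14.90
n/ν for Q = 95.17/4 = 23.79
n/ν for A = 107.5/4 = 26.88
Smallest n/ν is E → limiting reagent.
n(Z) = (1/1) × 14.90 = 14.90 mol
mass = 14.90 × 257.65 = 3839 g

3840 g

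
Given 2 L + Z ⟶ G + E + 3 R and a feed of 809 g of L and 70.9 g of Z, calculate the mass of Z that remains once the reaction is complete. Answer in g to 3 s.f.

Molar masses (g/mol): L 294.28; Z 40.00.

n(L) = 809.0 / 294.28 = 2.749 mol
n(Z) = 70.90 / 40.00 = 1.773 mol
n/ν for L = 2.749/2 = 1.375
n/ν for Z = 1.773/1 = 1.773
Smallest n/ν is L → limiting reagent.
Z consumed = (1/2) × 2.749 = 1.375 mol
Z remaining = 1.773 − 1.375 = 0.3980 mol
mass = 0.3980 × 40.00 = 15.92 g

15.9 g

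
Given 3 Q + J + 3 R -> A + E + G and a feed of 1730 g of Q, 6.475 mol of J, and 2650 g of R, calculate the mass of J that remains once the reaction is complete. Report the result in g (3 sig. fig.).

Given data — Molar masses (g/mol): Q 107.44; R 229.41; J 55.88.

147 g

n(Q) = 1730 / 107.44 = 16.10 mol
n(J) = 6.475 mol
n(R) = 2650 / 229.41 = 11.55 mol
n/ν → Q: 5.367, J: 6.475, R: 3.850; R is limiting.
J consumed = (1/3) × 11.55 = 3.850 mol
J remaining = 6.475 − 3.850 = 2.625 mol
mass = 2.625 × 55.88 = 146.7 g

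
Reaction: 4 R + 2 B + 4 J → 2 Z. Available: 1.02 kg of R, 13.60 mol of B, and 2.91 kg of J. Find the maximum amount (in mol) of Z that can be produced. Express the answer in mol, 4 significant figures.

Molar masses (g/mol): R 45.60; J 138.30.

n(R) = 1.020×1000 / 45.60 = 22.37 mol
n(B) = 13.60 mol
n(J) = 2.910×1000 / 138.30 = 21.04 mol
n/ν for R = 22.37/4 = 5.593
n/ν for B = 13.60/2 = 6.800
n/ν for J = 21.04/4 = 5.260
Smallest n/ν is J → limiting reagent.
n(Z) = (2/4) × 21.04 = 10.52 mol

10.52 mol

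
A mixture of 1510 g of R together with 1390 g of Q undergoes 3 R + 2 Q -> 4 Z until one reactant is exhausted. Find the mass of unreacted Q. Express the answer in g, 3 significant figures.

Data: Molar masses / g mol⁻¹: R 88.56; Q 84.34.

n(R) = 1510 / 88.56 = 17.05 mol
n(Q) = 1390 / 84.34 = 16.48 mol
n/ν for R = 17.05/3 = 5.683
n/ν for Q = 16.48/2 = 8.240
Smallest n/ν is R → limiting reagent.
Q consumed = (2/3) × 17.05 = 11.37 mol
Q remaining = 16.48 − 11.37 = 5.110 mol
mass = 5.110 × 84.34 = 431.0 g

431 g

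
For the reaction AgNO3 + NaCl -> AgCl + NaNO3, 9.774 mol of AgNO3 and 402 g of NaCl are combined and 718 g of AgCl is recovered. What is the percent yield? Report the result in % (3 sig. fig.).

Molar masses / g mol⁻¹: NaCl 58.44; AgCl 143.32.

72.8 %

n(AgNO3) = 9.774 mol
n(NaCl) = 402.0 / 58.44 = 6.879 mol
n/ν for AgNO3 = 9.774/1 = 9.774
n/ν for NaCl = 6.879/1 = 6.879
Smallest n/ν is NaCl → limiting reagent.
theoretical n(AgCl) = (1/1) × 6.879 = 6.879 mol → 985.9 g
% yield = 718 / 985.9 × 100 = 72.83 %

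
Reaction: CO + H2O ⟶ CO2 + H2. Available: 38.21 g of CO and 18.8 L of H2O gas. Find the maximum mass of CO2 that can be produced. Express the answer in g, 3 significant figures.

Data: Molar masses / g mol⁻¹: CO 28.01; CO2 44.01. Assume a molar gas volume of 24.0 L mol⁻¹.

n(CO) = 38.21 / 28.01 = 1.364 mol
n(H2O) = 18.80 / 24.0 = 0.7833 mol
n/ν → CO: 1.364, H2O: 0.7833; H2O is limiting.
n(CO2) = (1/1) × 0.7833 = 0.7833 mol
mass = 0.7833 × 44.01 = 34.47 g

34.5 g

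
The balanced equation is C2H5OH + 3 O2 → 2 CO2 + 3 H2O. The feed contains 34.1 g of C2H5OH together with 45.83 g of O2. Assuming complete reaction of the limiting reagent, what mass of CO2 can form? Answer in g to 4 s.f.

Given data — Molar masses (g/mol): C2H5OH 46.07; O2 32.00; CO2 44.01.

n(C2H5OH) = 34.10 / 46.07 = 0.7402 mol
n(O2) = 45.83 / 32.00 = 1.432 mol
n/ν for C2H5OH = 0.7402/1 = 0.7402
n/ν for O2 = 1.432/3 = 0.4773
Smallest n/ν is O2 → limiting reagent.
n(CO2) = (2/3) × 1.432 = 0.9547 mol
mass = 0.9547 × 44.01 = 42.02 g

42.02 g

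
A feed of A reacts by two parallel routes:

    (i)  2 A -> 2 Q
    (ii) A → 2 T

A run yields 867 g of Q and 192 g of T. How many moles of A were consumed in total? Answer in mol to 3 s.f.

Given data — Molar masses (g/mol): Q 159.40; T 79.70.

n(Q) = 867 / 159.40 = 5.439 mol
n(T) = 192 / 79.70 = 2.409 mol
n(A) via (i) = (2/2)×5.439 = 5.439 mol
n(A) via (ii) = (1/2)×2.409 = 1.205 mol
total n(A) = 5.439 + 1.205 = 6.644 mol

6.64 mol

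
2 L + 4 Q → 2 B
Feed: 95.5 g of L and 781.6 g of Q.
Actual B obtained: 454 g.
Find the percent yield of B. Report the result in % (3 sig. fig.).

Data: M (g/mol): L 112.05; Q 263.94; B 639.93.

83.2 %

n(L) = 95.50 / 112.05 = 0.8523 mol
n(Q) = 781.6 / 263.94 = 2.961 mol
n/ν for L = 0.8523/2 = 0.4262
n/ν for Q = 2.961/4 = 0.7403
Smallest n/ν is L → limiting reagent.
theoretical n(B) = (2/2) × 0.8523 = 0.8523 mol → 545.4 g
% yield = 454 / 545.4 × 100 = 83.24 %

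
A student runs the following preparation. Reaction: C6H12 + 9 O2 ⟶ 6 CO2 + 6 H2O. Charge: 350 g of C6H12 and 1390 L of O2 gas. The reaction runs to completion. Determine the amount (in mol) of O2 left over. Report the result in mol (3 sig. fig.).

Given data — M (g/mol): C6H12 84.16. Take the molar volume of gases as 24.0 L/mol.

20.5 mol

n(C6H12) = 350.0 / 84.16 = 4.159 mol
n(O2) = 1390 / 24.0 = 57.92 mol
n/ν for C6H12 = 4.159/1 = 4.159
n/ν for O2 = 57.92/9 = 6.436
Smallest n/ν is C6H12 → limiting reagent.
O2 consumed = (9/1) × 4.159 = 37.43 mol
O2 remaining = 57.92 − 37.43 = 20.49 mol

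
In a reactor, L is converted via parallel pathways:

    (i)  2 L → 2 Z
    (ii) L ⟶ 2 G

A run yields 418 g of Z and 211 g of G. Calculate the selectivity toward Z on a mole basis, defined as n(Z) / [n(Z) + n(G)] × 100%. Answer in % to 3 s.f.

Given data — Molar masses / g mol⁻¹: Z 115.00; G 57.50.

49.8 %

n(Z) = 418 / 115.00 = 3.635 mol
n(G) = 211 / 57.50 = 3.670 mol
selectivity = 3.635/(3.635+3.670) × 100 = 49.76 %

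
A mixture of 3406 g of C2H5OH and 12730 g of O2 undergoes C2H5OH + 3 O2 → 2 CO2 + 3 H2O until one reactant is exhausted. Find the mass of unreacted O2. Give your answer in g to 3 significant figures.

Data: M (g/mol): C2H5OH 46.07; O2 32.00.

n(C2H5OH) = 3406 / 46.07 = 73.93 mol
n(O2) = 12730 / 32.00 = 397.8 mol
n/ν for C2H5OH = 73.93/1 = 73.93
n/ν for O2 = 397.8/3 = 132.6
Smallest n/ν is C2H5OH → limiting reagent.
O2 consumed = (3/1) × 73.93 = 221.8 mol
O2 remaining = 397.8 − 221.8 = 176.0 mol
mass = 176.0 × 32.00 = 5632 g

5630 g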